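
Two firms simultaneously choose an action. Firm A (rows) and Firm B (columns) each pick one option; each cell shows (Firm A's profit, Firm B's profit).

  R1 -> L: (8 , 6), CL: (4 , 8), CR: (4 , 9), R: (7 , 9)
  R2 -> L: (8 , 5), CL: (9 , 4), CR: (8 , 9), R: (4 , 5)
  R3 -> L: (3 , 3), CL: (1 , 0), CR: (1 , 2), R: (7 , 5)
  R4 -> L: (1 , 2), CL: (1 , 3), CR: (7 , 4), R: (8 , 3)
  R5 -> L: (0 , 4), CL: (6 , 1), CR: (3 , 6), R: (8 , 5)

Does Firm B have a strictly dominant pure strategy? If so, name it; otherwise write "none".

L fails to dominate CL at R1 (6<8).
CL fails to dominate L at R2 (4<5).
CR fails to dominate L at R3 (2<3).
R fails to dominate L at R2 (5=5).
No single strategy dominates all the others.

none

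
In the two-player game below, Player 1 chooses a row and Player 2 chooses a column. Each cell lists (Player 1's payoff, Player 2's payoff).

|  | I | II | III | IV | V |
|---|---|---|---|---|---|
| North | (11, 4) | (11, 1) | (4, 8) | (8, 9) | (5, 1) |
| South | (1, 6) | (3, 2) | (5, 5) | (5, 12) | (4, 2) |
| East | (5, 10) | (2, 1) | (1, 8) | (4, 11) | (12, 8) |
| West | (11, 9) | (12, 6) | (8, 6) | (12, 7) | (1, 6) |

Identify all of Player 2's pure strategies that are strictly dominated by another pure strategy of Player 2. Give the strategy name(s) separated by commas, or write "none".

Nothing dominates I: II at North (4>1); III at South (6>5); IV at West (9>7); V at North (4>1).
II is strictly dominated by I (North: 4>1, South: 6>2, East: 10>1, West: 9>6).
IV strictly dominates III — North: 9>8, South: 12>5, East: 11>8, West: 7>6.
IV: no other strategy beats it everywhere (I at North (9>4); II at North (9>1); III at North (9>8); V at North (9>1)).
V: dominated, since I does at least as well everywhere (North: 4>1, South: 6>2, East: 10>8, West: 9>6).

II, III, V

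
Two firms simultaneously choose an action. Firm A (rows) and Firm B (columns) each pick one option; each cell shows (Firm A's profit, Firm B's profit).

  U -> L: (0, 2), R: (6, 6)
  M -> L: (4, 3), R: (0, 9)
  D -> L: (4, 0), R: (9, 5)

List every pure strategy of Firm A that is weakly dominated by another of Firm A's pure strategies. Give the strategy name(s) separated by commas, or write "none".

U, M

D weakly dominates U — L: 4>0, R: 9>6.
D weakly dominates M — L: 4=4, R: 9>0.
D: no other strategy beats it everywhere (U at L (4>0); M at R (9>0)).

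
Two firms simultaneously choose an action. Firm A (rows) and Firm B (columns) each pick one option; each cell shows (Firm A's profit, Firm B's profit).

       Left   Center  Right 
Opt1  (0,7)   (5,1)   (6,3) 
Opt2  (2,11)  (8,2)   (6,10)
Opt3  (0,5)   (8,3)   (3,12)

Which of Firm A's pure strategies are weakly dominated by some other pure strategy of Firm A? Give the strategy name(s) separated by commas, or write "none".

Opt1: dominated, since Opt2 does at least as well everywhere (Left: 2>0, Center: 8>5, Right: 6=6).
Nothing dominates Opt2: Opt1 at Left (2>0); Opt3 at Left (2>0).
Opt2 weakly dominates Opt3 — Left: 2>0, Center: 8=8, Right: 6>3.

Opt1, Opt3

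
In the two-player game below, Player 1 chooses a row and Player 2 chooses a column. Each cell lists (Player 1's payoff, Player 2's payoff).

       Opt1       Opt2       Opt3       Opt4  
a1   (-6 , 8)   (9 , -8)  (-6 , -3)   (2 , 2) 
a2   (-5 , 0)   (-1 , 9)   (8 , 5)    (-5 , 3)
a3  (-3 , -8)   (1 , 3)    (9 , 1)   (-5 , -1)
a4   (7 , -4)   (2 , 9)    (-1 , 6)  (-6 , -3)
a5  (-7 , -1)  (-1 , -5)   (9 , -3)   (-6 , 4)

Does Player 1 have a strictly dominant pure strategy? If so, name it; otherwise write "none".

a1 fails to dominate a2 at Opt1 (-6<-5).
a2 fails to dominate a1 at Opt2 (-1<9).
a3 fails to dominate a1 at Opt2 (1<9).
a4 fails to dominate a1 at Opt2 (2<9).
a5 fails to dominate a1 at Opt1 (-7<-6).
No single strategy dominates all the others.

none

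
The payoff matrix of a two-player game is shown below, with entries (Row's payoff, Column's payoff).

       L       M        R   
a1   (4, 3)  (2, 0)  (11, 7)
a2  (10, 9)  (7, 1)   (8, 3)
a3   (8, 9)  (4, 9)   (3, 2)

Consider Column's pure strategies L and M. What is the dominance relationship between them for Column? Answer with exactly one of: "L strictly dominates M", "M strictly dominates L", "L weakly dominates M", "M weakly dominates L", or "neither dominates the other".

Compare L to M across each opponent action: a1: 3>0, a2: 9>1, a3: 9=9.
L is at least as good everywhere and strictly better somewhere (tied only at a3), so L weakly but not strictly dominates M.

L weakly dominates M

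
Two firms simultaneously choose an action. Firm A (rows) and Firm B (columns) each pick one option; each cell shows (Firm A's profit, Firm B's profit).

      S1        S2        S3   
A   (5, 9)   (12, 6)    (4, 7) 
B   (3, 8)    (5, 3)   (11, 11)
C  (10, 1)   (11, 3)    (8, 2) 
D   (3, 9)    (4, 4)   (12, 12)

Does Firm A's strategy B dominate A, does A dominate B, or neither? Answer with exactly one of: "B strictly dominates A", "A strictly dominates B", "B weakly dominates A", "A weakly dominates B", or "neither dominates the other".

Compare B to A across every action of Firm B: S1: 3<5, S2: 5<12, S3: 11>4.
B does better at S3 but worse at S1, S2; neither strategy dominates the other.

neither dominates the other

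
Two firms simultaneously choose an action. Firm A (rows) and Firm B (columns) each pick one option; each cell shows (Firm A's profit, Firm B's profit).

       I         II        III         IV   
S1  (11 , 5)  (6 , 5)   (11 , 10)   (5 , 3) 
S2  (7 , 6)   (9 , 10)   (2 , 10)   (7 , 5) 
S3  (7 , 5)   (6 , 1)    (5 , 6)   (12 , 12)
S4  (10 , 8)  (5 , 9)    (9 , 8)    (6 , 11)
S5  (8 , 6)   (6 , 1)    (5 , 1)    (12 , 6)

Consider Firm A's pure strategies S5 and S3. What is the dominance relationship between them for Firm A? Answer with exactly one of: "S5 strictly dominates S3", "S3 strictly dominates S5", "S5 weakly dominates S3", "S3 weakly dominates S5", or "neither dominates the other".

Compare S5 to S3 across each opponent action: I: 8>7, II: 6=6, III: 5=5, IV: 12=12.
S5 is at least as good everywhere and strictly better somewhere (tied only at II, III, IV), so S5 weakly but not strictly dominates S3.

S5 weakly dominates S3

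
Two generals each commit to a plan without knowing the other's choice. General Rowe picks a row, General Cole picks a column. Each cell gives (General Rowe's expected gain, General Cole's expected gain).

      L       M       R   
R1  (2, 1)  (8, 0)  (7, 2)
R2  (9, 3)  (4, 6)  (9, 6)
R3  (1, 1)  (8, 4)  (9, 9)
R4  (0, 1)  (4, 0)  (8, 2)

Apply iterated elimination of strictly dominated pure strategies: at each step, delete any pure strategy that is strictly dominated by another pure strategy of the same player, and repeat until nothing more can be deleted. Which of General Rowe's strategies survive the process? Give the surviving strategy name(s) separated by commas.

For General Rowe, R3 strictly dominates R4 on the remaining columns (L: 1>0, M: 8>4, R: 9>8); eliminate R4.
Column L is eliminated: R beats it against every remaining row (R1: 2>1, R2: 6>3, R3: 9>1).
Among the remaining strategies, none is strictly dominated by another pure strategy of the same player, so the elimination stops.
Surviving strategies — General Rowe: {R1, R2, R3}; General Cole: {M, R}.

R1, R2, R3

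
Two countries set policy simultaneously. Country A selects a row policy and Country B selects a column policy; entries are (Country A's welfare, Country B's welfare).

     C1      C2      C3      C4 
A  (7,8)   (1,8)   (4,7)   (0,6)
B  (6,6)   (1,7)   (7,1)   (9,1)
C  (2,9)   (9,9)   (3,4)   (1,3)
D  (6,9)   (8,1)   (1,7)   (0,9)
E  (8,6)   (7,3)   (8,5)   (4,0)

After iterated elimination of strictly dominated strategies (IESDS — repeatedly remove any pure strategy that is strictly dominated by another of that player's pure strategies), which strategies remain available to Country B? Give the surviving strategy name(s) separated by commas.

C1, C2, C4

Country A's strategy A is strictly dominated by E (C1: 8>7, C2: 7>1, C3: 8>4, C4: 4>0) and is removed.
For Country B, C1 strictly dominates C3 on the remaining rows (B: 6>1, C: 9>4, D: 9>7, E: 6>5); eliminate C3.
Among the remaining strategies, none is strictly dominated by another pure strategy of the same player, so the elimination stops.
Surviving strategies — Country A: {B, C, D, E}; Country B: {C1, C2, C4}.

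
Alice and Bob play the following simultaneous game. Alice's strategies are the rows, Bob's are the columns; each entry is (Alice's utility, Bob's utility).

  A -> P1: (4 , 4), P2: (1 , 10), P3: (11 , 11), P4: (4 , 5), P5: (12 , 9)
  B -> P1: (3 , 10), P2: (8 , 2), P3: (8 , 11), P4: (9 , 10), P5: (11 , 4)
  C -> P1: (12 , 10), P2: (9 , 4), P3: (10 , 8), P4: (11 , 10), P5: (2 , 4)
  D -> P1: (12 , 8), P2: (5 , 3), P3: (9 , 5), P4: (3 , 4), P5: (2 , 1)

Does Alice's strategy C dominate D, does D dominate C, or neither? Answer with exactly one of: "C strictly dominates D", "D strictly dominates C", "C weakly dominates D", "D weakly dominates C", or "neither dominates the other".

Compare C to D across each opponent action: P1: 12=12, P2: 9>5, P3: 10>9, P4: 11>3, P5: 2=2.
C is at least as good everywhere and strictly better somewhere (tied only at P1, P5), so C weakly but not strictly dominates D.

C weakly dominates D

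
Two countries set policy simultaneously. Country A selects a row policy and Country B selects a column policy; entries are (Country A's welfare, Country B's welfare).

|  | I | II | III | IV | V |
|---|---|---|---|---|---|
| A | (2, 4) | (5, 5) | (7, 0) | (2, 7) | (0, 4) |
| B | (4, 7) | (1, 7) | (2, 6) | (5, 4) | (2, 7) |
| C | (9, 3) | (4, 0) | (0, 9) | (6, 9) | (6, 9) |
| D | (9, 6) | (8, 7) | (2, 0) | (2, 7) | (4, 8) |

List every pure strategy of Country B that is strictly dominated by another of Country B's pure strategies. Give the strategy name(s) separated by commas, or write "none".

none

I is not dominated — it holds its own against II at B (7=7); III at A (4>0); IV at B (7>4); V at A (4=4).
II is not dominated — it holds its own against I at A (5>4); III at A (5>0); IV at B (7>4); V at A (5>4).
Nothing dominates III: I at C (9>3); II at C (9>0); IV at B (6>4); V at C (9=9).
Nothing dominates IV: I at A (7>4); II at A (7>5); III at A (7>0); V at A (7>4).
V is not dominated — it holds its own against I at A (4=4); II at B (7=7); III at A (4>0); IV at B (7>4).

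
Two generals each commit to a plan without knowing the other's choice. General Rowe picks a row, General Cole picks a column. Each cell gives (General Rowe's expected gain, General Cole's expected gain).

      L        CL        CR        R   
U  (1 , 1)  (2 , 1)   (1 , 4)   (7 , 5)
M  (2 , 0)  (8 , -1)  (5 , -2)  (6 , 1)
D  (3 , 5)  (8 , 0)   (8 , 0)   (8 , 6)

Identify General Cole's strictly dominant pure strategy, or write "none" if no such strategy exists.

R vs L: U: 5>1, M: 1>0, D: 6>5.
R vs CL: U: 5>1, M: 1>-1, D: 6>0.
R vs CR: U: 5>4, M: 1>-2, D: 6>0.
R strictly beats every other strategy against every opponent action, so it is strictly dominant.

R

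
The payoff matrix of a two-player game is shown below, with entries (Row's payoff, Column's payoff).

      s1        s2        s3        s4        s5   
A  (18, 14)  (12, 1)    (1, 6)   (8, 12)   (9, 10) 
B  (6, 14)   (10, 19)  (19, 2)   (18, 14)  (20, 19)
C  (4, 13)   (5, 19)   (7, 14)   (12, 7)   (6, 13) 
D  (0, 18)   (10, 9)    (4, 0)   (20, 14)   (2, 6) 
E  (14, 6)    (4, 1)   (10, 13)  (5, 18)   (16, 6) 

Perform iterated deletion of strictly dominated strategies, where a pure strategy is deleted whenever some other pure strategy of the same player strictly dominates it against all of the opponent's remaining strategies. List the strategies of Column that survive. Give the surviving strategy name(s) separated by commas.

Row C is eliminated: B beats it against every remaining column (s1: 6>4, s2: 10>5, s3: 19>7, s4: 18>12, s5: 20>6).
For Column, s4 strictly dominates s3 on the remaining rows (A: 12>6, B: 14>2, D: 14>0, E: 18>13); eliminate s3.
Among the remaining strategies, none is strictly dominated by another pure strategy of the same player, so the elimination stops.
Surviving strategies — Row: {A, B, D, E}; Column: {s1, s2, s4, s5}.

s1, s2, s4, s5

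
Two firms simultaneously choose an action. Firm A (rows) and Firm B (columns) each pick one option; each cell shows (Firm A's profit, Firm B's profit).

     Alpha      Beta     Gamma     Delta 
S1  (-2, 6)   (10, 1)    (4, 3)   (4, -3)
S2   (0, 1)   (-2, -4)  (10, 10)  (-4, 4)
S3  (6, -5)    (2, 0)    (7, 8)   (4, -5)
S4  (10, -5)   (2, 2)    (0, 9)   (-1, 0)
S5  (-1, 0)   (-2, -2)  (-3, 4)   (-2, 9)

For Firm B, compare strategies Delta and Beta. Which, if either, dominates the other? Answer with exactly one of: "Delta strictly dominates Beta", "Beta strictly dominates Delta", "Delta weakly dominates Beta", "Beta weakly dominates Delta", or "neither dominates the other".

Delta's payoffs vs Beta's, by Firm A's action — S1: -3<1, S2: 4>-4, S3: -5<0, S4: 0<2, S5: 9>-2.
Delta does better at S2, S5 but worse at S1, S3, S4; neither strategy dominates the other.

neither dominates the other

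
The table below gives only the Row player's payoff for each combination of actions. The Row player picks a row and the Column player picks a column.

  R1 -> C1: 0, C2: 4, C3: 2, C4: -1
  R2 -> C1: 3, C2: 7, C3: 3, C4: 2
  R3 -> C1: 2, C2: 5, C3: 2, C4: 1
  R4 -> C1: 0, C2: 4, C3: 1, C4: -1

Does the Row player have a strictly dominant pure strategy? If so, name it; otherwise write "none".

R2 vs R1: C1: 3>0, C2: 7>4, C3: 3>2, C4: 2>-1.
R2 vs R3: C1: 3>2, C2: 7>5, C3: 3>2, C4: 2>1.
R2 vs R4: C1: 3>0, C2: 7>4, C3: 3>1, C4: 2>-1.
R2 strictly beats every other strategy against every opponent action, so it is strictly dominant.

R2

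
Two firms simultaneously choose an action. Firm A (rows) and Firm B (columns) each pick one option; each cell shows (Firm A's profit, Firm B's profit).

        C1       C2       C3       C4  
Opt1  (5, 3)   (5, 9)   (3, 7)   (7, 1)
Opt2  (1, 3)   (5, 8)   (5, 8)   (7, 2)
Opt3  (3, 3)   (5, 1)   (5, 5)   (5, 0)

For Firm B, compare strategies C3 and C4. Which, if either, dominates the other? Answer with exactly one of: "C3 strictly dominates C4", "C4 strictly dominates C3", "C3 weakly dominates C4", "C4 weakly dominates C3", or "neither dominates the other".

C3 strictly dominates C4

Compare C3 to C4 across every action of Firm A: Opt1: 7>1, Opt2: 8>2, Opt3: 5>0.
C3 gives a strictly higher payoff against every action of Firm A, so C3 strictly dominates C4.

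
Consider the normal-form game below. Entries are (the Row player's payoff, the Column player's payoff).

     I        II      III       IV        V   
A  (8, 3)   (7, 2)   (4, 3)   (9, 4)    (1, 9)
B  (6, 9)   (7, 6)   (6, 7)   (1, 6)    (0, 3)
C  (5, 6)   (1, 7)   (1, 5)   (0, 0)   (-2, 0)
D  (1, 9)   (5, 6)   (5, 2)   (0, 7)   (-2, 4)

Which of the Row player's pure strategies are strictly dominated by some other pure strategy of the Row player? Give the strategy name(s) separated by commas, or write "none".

A: no other strategy beats it everywhere (B at I (8>6); C at I (8>5); D at I (8>1)).
B is not dominated — it holds its own against A at II (7=7); C at I (6>5); D at I (6>1).
C: dominated, since A does at least as well everywhere (I: 8>5, II: 7>1, III: 4>1, IV: 9>0, V: 1>-2).
B strictly dominates D — I: 6>1, II: 7>5, III: 6>5, IV: 1>0, V: 0>-2.

C, D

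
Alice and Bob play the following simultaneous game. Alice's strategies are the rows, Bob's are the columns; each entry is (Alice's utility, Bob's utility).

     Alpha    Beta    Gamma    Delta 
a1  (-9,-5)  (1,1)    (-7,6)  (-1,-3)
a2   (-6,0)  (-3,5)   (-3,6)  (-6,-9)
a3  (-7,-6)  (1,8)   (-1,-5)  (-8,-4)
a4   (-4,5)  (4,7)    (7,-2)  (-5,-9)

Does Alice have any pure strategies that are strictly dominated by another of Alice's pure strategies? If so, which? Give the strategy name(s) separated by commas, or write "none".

Nothing dominates a1: a2 at Beta (1>-3); a3 at Beta (1=1); a4 at Delta (-1>-5).
a2 is strictly dominated by a4 (Alpha: -4>-6, Beta: 4>-3, Gamma: 7>-3, Delta: -5>-6).
a3: dominated, since a4 does at least as well everywhere (Alpha: -4>-7, Beta: 4>1, Gamma: 7>-1, Delta: -5>-8).
a4 is not dominated — it holds its own against a1 at Alpha (-4>-9); a2 at Alpha (-4>-6); a3 at Alpha (-4>-7).

a2, a3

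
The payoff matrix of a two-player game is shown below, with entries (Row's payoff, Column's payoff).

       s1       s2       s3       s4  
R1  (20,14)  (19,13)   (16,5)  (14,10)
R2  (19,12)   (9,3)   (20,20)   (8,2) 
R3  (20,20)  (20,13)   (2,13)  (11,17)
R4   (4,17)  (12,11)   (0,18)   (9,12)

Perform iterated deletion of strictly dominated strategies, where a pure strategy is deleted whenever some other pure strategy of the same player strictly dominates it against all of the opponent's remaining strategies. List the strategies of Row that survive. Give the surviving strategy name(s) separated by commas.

For Row, R1 strictly dominates R4 on the remaining columns (s1: 20>4, s2: 19>12, s3: 16>0, s4: 14>9); eliminate R4.
For Column, s1 strictly dominates s2 on the remaining rows (R1: 14>13, R2: 12>3, R3: 20>13); eliminate s2.
For Column, s1 strictly dominates s4 on the remaining rows (R1: 14>10, R2: 12>2, R3: 20>17); eliminate s4.
Among the remaining strategies, none is strictly dominated by another pure strategy of the same player, so the elimination stops.
Surviving strategies — Row: {R1, R2, R3}; Column: {s1, s3}.

R1, R2, R3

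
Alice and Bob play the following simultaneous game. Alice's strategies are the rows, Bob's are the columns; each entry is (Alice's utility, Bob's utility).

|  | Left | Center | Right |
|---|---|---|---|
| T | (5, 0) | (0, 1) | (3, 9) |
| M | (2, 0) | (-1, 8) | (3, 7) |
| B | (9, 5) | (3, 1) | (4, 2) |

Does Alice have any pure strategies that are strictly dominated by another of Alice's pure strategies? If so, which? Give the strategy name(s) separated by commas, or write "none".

T, M

T: dominated, since B does at least as well everywhere (Left: 9>5, Center: 3>0, Right: 4>3).
M: dominated, since B does at least as well everywhere (Left: 9>2, Center: 3>-1, Right: 4>3).
B is not dominated — it holds its own against T at Left (9>5); M at Left (9>2).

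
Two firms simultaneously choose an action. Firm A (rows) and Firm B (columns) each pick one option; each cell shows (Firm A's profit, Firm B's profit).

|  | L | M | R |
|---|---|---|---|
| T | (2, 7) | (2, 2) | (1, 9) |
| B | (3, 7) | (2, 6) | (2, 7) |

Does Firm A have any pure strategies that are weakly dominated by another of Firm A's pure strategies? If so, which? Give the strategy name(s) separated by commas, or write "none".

T is weakly dominated by B (L: 3>2, M: 2=2, R: 2>1).
B is not dominated — it holds its own against T at L (3>2).

T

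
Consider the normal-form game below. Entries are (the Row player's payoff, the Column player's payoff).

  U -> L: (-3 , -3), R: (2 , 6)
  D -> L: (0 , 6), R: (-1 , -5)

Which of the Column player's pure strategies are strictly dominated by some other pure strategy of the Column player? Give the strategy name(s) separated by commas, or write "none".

L is not dominated — it holds its own against R at D (6>-5).
Nothing dominates R: L at U (6>-3).

none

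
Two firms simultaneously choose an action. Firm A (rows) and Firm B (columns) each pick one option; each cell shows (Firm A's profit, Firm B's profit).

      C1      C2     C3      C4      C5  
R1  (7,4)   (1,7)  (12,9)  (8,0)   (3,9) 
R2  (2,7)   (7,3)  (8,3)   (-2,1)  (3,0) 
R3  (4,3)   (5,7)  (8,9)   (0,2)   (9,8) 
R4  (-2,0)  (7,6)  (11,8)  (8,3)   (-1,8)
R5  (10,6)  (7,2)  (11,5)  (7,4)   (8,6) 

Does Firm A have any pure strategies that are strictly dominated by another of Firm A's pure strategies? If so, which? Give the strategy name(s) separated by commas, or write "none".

none

R1 is not dominated — it holds its own against R2 at C1 (7>2); R3 at C1 (7>4); R4 at C1 (7>-2); R5 at C3 (12>11).
R2: no other strategy beats it everywhere (R1 at C2 (7>1); R3 at C2 (7>5); R4 at C1 (2>-2); R5 at C2 (7=7)).
Nothing dominates R3: R1 at C2 (5>1); R2 at C1 (4>2); R4 at C1 (4>-2); R5 at C5 (9>8).
R4: no other strategy beats it everywhere (R1 at C2 (7>1); R2 at C2 (7=7); R3 at C2 (7>5); R5 at C2 (7=7)).
R5 is not dominated — it holds its own against R1 at C1 (10>7); R2 at C1 (10>2); R3 at C1 (10>4); R4 at C1 (10>-2).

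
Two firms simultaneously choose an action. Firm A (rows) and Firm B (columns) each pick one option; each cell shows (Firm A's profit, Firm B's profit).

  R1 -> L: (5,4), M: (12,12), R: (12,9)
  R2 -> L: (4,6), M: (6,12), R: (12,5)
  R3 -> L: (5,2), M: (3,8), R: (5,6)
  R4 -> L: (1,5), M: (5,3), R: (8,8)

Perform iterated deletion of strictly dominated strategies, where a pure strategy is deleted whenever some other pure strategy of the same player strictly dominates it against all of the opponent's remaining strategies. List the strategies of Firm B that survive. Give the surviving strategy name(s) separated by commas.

M

Firm A's strategy R4 is strictly dominated by R1 (L: 5>1, M: 12>5, R: 12>8) and is removed.
Firm B's strategy L is strictly dominated by M (R1: 12>4, R2: 12>6, R3: 8>2) and is removed.
Row R3 is eliminated: R1 beats it against every remaining column (M: 12>3, R: 12>5).
Firm B's strategy R is strictly dominated by M (R1: 12>9, R2: 12>5) and is removed.
Firm A's strategy R2 is strictly dominated by R1 (M: 12>6) and is removed.
Among the remaining strategies, none is strictly dominated by another pure strategy of the same player, so the elimination stops.
Surviving strategies — Firm A: {R1}; Firm B: {M}.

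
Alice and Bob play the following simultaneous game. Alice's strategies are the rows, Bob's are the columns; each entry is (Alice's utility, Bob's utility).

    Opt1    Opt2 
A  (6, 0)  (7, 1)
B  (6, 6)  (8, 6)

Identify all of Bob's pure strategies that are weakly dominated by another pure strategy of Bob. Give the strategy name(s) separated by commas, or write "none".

Opt1 is weakly dominated by Opt2 (A: 1>0, B: 6=6).
Nothing dominates Opt2: Opt1 at A (1>0).

Opt1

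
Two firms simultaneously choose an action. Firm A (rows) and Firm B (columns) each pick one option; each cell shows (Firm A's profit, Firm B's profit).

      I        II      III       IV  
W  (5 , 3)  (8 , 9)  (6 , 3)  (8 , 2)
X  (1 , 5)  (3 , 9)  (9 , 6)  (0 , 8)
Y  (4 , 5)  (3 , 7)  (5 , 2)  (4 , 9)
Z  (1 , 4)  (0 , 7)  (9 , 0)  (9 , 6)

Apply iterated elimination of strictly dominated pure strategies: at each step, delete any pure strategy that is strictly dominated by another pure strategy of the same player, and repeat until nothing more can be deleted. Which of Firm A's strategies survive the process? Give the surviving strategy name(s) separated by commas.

W

Row Y is eliminated: W beats it against every remaining column (I: 5>4, II: 8>3, III: 6>5, IV: 8>4).
Column I is eliminated: II beats it against every remaining row (W: 9>3, X: 9>5, Z: 7>4).
For Firm B, II strictly dominates III on the remaining rows (W: 9>3, X: 9>6, Z: 7>0); eliminate III.
For Firm A, W strictly dominates X on the remaining columns (II: 8>3, IV: 8>0); eliminate X.
Firm B's strategy IV is strictly dominated by II (W: 9>2, Z: 7>6) and is removed.
For Firm A, W strictly dominates Z on the remaining columns (II: 8>0); eliminate Z.
Among the remaining strategies, none is strictly dominated by another pure strategy of the same player, so the elimination stops.
Surviving strategies — Firm A: {W}; Firm B: {II}.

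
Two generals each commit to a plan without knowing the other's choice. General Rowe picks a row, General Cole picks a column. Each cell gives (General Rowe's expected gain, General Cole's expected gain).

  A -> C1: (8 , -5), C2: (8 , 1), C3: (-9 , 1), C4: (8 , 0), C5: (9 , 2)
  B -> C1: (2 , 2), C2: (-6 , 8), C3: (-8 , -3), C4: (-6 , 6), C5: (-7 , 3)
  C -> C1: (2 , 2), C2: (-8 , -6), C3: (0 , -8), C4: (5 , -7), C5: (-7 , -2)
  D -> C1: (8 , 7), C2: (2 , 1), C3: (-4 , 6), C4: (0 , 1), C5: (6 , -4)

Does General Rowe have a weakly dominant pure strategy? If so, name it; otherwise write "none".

none

A fails to dominate B at C3 (-9<-8).
B fails to dominate A at C1 (2<8).
C fails to dominate A at C1 (2<8).
D fails to dominate A at C2 (2<8).
No single strategy dominates all the others.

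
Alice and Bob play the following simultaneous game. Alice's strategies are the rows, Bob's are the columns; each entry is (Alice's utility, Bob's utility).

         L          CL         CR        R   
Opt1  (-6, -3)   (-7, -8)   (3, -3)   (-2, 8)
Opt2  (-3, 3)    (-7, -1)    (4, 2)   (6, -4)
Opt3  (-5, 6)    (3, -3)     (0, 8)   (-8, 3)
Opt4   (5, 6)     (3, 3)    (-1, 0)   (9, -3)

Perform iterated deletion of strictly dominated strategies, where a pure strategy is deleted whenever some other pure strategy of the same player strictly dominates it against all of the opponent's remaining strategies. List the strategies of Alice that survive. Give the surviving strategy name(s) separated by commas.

Column CL is eliminated: L beats it against every remaining row (Opt1: -3>-8, Opt2: 3>-1, Opt3: 6>-3, Opt4: 6>3).
For Alice, Opt2 strictly dominates Opt1 on the remaining columns (L: -3>-6, CR: 4>3, R: 6>-2); eliminate Opt1.
Alice's strategy Opt3 is strictly dominated by Opt2 (L: -3>-5, CR: 4>0, R: 6>-8) and is removed.
Column CR is eliminated: L beats it against every remaining row (Opt2: 3>2, Opt4: 6>0).
For Alice, Opt4 strictly dominates Opt2 on the remaining columns (L: 5>-3, R: 9>6); eliminate Opt2.
For Bob, L strictly dominates R on the remaining rows (Opt4: 6>-3); eliminate R.
Among the remaining strategies, none is strictly dominated by another pure strategy of the same player, so the elimination stops.
Surviving strategies — Alice: {Opt4}; Bob: {L}.

Opt4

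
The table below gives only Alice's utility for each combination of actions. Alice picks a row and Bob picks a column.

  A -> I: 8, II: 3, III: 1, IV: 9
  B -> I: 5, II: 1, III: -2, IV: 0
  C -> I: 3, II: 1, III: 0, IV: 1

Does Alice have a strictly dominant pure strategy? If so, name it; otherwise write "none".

A

A vs B: I: 8>5, II: 3>1, III: 1>-2, IV: 9>0.
A vs C: I: 8>3, II: 3>1, III: 1>0, IV: 9>1.
A strictly beats every other strategy against every opponent action, so it is strictly dominant.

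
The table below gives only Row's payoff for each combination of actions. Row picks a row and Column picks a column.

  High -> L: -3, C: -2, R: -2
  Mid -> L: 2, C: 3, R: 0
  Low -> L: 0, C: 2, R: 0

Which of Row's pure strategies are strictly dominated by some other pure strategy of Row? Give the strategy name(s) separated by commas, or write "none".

High

Mid strictly dominates High — L: 2>-3, C: 3>-2, R: 0>-2.
Mid: no other strategy beats it everywhere (High at L (2>-3); Low at L (2>0)).
Low: no other strategy beats it everywhere (High at L (0>-3); Mid at R (0=0)).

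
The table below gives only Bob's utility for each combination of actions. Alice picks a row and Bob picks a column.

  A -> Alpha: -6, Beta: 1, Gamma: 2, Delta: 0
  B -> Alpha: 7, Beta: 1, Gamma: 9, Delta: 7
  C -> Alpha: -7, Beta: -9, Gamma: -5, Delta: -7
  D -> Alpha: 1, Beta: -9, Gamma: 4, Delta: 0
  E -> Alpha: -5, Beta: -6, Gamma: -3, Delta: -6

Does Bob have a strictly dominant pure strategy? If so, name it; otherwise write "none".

Gamma

Gamma vs Alpha: A: 2>-6, B: 9>7, C: -5>-7, D: 4>1, E: -3>-5.
Gamma vs Beta: A: 2>1, B: 9>1, C: -5>-9, D: 4>-9, E: -3>-6.
Gamma vs Delta: A: 2>0, B: 9>7, C: -5>-7, D: 4>0, E: -3>-6.
Gamma strictly beats every other strategy against every opponent action, so it is strictly dominant.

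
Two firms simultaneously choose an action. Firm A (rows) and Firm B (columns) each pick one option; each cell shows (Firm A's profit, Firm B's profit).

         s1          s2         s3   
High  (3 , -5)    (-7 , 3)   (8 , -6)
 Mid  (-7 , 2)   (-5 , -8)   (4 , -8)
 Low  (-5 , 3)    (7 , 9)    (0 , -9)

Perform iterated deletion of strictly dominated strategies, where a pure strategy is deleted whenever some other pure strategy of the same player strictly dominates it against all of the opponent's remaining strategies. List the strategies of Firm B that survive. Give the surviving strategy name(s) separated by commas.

For Firm B, s1 strictly dominates s3 on the remaining rows (High: -5>-6, Mid: 2>-8, Low: 3>-9); eliminate s3.
For Firm A, Low strictly dominates Mid on the remaining columns (s1: -5>-7, s2: 7>-5); eliminate Mid.
Firm B's strategy s1 is strictly dominated by s2 (High: 3>-5, Low: 9>3) and is removed.
For Firm A, Low strictly dominates High on the remaining columns (s2: 7>-7); eliminate High.
Among the remaining strategies, none is strictly dominated by another pure strategy of the same player, so the elimination stops.
Surviving strategies — Firm A: {Low}; Firm B: {s2}.

s2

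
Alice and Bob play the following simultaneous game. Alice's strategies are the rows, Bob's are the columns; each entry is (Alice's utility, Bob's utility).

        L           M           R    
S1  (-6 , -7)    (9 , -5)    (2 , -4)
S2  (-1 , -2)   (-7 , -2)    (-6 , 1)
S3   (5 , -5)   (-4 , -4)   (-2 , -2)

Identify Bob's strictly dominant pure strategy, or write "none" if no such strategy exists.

R

R vs L: S1: -4>-7, S2: 1>-2, S3: -2>-5.
R vs M: S1: -4>-5, S2: 1>-2, S3: -2>-4.
R strictly beats every other strategy against every opponent action, so it is strictly dominant.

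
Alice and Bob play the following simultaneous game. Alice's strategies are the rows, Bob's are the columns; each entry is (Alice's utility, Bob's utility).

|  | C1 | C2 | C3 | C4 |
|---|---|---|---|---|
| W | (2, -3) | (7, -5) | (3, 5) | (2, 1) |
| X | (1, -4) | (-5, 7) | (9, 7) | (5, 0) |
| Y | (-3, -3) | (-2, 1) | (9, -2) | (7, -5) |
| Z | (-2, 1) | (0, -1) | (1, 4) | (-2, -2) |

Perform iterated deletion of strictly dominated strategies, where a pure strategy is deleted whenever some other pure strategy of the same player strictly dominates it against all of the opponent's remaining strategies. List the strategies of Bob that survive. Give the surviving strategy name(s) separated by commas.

C2, C3

For Alice, W strictly dominates Z on the remaining columns (C1: 2>-2, C2: 7>0, C3: 3>1, C4: 2>-2); eliminate Z.
Bob's strategy C1 is strictly dominated by C3 (W: 5>-3, X: 7>-4, Y: -2>-3) and is removed.
Bob's strategy C4 is strictly dominated by C3 (W: 5>1, X: 7>0, Y: -2>-5) and is removed.
Among the remaining strategies, none is strictly dominated by another pure strategy of the same player, so the elimination stops.
Surviving strategies — Alice: {W, X, Y}; Bob: {C2, C3}.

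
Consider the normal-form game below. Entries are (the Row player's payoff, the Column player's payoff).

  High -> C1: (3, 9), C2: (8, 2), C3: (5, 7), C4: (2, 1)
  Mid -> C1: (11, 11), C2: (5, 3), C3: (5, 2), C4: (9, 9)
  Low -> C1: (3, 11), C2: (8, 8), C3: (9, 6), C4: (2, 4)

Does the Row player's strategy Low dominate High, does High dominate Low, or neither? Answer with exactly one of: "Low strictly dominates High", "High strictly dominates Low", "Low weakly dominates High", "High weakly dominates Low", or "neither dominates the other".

Low weakly dominates High

Low's payoffs vs High's, by the Column player's action — C1: 3=3, C2: 8=8, C3: 9>5, C4: 2=2.
Low is at least as good everywhere and strictly better somewhere (tied only at C1, C2, C4), so Low weakly but not strictly dominates High.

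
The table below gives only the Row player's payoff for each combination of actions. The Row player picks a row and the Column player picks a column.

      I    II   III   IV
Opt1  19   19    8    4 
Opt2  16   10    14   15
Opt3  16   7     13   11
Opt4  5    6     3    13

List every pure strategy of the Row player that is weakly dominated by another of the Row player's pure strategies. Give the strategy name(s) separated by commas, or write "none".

Opt3, Opt4

Opt1: no other strategy beats it everywhere (Opt2 at I (19>16); Opt3 at I (19>16); Opt4 at I (19>5)).
Opt2 is not dominated — it holds its own against Opt1 at III (14>8); Opt3 at II (10>7); Opt4 at I (16>5).
Opt3: dominated, since Opt2 does at least as well everywhere (I: 16=16, II: 10>7, III: 14>13, IV: 15>11).
Opt4: dominated, since Opt2 does at least as well everywhere (I: 16>5, II: 10>6, III: 14>3, IV: 15>13).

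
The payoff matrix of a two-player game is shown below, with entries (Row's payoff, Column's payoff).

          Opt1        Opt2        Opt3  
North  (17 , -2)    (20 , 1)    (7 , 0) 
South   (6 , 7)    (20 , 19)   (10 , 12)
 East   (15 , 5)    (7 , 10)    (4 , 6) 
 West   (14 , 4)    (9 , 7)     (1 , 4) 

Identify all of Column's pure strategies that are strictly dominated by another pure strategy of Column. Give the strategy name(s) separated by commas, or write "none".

Opt1, Opt3

Opt2 strictly dominates Opt1 — North: 1>-2, South: 19>7, East: 10>5, West: 7>4.
Opt2: no other strategy beats it everywhere (Opt1 at North (1>-2); Opt3 at North (1>0)).
Opt3: dominated, since Opt2 does at least as well everywhere (North: 1>0, South: 19>12, East: 10>6, West: 7>4).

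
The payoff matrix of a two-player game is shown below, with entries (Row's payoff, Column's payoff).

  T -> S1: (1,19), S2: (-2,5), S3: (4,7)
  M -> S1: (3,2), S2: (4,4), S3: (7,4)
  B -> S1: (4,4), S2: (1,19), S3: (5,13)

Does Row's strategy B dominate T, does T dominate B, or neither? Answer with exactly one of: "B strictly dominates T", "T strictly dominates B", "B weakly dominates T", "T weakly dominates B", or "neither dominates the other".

B strictly dominates T

B's payoffs vs T's, by Column's action — S1: 4>1, S2: 1>-2, S3: 5>4.
B gives a strictly higher payoff against every action of Column, so B strictly dominates T.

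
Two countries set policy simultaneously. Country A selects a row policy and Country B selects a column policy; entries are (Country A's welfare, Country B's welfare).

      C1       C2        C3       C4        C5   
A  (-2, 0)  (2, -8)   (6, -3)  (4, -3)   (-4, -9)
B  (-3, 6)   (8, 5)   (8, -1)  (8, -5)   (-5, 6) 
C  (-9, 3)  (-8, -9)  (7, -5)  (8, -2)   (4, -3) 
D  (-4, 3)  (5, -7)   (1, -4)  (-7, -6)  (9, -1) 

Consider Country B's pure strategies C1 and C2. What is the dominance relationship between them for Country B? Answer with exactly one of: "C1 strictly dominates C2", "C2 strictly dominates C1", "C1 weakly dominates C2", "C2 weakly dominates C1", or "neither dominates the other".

C1's payoffs vs C2's, by Country A's action — A: 0>-8, B: 6>5, C: 3>-9, D: 3>-7.
C1 gives a strictly higher payoff against each opponent action, so C1 strictly dominates C2.

C1 strictly dominates C2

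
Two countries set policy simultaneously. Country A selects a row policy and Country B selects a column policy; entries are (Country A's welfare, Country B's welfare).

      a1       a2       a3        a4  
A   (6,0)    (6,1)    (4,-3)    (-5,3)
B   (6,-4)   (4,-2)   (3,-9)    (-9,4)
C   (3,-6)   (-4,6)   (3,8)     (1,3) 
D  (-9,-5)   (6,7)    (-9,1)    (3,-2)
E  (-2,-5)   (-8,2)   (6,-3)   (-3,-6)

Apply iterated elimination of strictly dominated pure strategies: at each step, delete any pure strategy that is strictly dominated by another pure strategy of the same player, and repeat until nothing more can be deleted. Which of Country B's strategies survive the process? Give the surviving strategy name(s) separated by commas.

Column a1 is eliminated: a2 beats it against every remaining row (A: 1>0, B: -2>-4, C: 6>-6, D: 7>-5, E: 2>-5).
For Country A, A strictly dominates B on the remaining columns (a2: 6>4, a3: 4>3, a4: -5>-9); eliminate B.
Among the remaining strategies, none is strictly dominated by another pure strategy of the same player, so the elimination stops.
Surviving strategies — Country A: {A, C, D, E}; Country B: {a2, a3, a4}.

a2, a3, a4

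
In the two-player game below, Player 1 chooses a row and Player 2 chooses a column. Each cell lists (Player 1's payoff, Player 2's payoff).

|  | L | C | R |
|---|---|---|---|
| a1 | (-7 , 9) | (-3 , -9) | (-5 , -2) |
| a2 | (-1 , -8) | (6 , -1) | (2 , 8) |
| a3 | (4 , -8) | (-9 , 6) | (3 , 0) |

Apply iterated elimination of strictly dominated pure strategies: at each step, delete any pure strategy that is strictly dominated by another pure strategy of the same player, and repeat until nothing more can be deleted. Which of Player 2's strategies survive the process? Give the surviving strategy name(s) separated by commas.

C, R

For Player 1, a2 strictly dominates a1 on the remaining columns (L: -1>-7, C: 6>-3, R: 2>-5); eliminate a1.
Column L is eliminated: C beats it against every remaining row (a2: -1>-8, a3: 6>-8).
Among the remaining strategies, none is strictly dominated by another pure strategy of the same player, so the elimination stops.
Surviving strategies — Player 1: {a2, a3}; Player 2: {C, R}.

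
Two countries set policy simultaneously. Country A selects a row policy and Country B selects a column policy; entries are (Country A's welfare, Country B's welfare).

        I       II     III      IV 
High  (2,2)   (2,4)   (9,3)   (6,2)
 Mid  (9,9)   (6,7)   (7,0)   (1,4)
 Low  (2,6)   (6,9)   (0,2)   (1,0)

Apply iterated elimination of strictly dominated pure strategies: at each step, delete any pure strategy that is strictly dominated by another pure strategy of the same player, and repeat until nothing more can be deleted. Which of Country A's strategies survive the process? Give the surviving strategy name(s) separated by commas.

Mid, Low

Country B's strategy III is strictly dominated by II (High: 4>3, Mid: 7>0, Low: 9>2) and is removed.
For Country B, II strictly dominates IV on the remaining rows (High: 4>2, Mid: 7>4, Low: 9>0); eliminate IV.
Row High is eliminated: Mid beats it against every remaining column (I: 9>2, II: 6>2).
Among the remaining strategies, none is strictly dominated by another pure strategy of the same player, so the elimination stops.
Surviving strategies — Country A: {Mid, Low}; Country B: {I, II}.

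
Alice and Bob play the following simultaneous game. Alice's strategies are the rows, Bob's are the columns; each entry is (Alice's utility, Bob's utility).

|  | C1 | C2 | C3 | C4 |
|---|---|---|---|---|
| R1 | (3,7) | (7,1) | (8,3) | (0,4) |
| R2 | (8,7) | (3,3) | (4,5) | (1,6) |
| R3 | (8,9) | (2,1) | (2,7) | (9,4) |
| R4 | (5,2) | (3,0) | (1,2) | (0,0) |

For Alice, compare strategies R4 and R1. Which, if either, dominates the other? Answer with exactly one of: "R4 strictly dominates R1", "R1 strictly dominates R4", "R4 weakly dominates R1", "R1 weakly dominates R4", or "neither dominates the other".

neither dominates the other

Compare R4 to R1 across each choice by Bob: C1: 5>3, C2: 3<7, C3: 1<8, C4: 0=0.
R4 does better at C1 but worse at C2, C3; neither strategy dominates the other.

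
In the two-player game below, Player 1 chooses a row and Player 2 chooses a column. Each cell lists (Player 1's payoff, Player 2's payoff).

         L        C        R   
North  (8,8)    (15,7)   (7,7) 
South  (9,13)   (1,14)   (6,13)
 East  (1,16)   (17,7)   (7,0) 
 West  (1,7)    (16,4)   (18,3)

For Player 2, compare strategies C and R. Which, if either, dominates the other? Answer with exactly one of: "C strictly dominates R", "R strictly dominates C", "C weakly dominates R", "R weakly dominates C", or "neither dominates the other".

Compare C to R across each choice by Player 1: North: 7=7, South: 14>13, East: 7>0, West: 4>3.
C is at least as good everywhere and strictly better somewhere (tied only at North), so C weakly but not strictly dominates R.

C weakly dominates R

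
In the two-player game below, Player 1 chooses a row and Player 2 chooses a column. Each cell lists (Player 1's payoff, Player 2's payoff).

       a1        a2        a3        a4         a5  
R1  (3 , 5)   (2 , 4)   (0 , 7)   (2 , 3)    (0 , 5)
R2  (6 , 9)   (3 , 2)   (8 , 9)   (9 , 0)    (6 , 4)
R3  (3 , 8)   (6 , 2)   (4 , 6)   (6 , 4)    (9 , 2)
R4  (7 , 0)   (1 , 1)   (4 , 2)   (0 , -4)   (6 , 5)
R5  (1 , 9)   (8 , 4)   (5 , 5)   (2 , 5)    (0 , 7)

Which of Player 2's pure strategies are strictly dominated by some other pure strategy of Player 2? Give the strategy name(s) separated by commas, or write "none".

a2, a4

a1 is not dominated — it holds its own against a2 at R1 (5>4); a3 at R2 (9=9); a4 at R1 (5>3); a5 at R1 (5=5).
a2 is strictly dominated by a3 (R1: 7>4, R2: 9>2, R3: 6>2, R4: 2>1, R5: 5>4).
a3: no other strategy beats it everywhere (a1 at R1 (7>5); a2 at R1 (7>4); a4 at R1 (7>3); a5 at R1 (7>5)).
a4 is strictly dominated by a1 (R1: 5>3, R2: 9>0, R3: 8>4, R4: 0>-4, R5: 9>5).
Nothing dominates a5: a1 at R1 (5=5); a2 at R1 (5>4); a3 at R4 (5>2); a4 at R1 (5>3).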